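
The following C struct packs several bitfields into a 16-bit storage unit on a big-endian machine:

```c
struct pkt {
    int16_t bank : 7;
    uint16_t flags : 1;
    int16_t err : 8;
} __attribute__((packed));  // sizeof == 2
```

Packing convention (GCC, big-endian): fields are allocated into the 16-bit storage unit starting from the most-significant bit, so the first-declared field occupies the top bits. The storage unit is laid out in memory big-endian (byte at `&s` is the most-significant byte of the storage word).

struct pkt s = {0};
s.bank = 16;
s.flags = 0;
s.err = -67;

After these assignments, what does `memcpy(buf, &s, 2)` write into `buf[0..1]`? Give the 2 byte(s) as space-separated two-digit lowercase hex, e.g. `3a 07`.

20 bd

bank:7 = 16 → 0x10 << 9 → word 0x2000
flags:1 = 0 → 0x0 << 8 → word 0x2000
err:8 = -67 → 0xbd << 0 → word 0x20bd
word = 0x20bd → big-endian bytes:
  [0]=0x20  [1]=0xbd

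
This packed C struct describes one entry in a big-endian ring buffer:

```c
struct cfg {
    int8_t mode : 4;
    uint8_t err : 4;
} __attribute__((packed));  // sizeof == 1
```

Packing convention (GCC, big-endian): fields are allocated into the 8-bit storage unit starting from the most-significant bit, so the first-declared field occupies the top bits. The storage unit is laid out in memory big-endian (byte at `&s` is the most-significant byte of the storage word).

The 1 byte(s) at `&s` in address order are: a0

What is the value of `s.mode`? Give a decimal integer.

-6

[0]=0xa0 (big-endian) → word 0xa0
mode:4 @ bit 4 → (0xa0>>4)&0xf = 0xa  ←
err:4 @ bit 0 → (0xa0>>0)&0xf = 0x0
mode signed 4b, MSB=1: 10 - 16 = -6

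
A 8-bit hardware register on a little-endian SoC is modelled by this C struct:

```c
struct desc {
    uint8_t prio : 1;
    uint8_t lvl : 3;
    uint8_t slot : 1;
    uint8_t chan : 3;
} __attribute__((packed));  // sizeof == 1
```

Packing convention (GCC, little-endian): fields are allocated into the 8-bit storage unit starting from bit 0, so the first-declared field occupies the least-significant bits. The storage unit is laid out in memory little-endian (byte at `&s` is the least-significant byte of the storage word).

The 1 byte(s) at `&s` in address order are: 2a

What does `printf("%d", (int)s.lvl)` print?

[0]=0x2a (little-endian) → word 0x2a
prio [0+:1] = (word>>0) & 0x1 = 0
lvl [1+:3] = (word>>1) & 0x7 = 5  ←
slot [4+:1] = (word>>4) & 0x1 = 0
chan [5+:3] = (word>>5) & 0x7 = 1

5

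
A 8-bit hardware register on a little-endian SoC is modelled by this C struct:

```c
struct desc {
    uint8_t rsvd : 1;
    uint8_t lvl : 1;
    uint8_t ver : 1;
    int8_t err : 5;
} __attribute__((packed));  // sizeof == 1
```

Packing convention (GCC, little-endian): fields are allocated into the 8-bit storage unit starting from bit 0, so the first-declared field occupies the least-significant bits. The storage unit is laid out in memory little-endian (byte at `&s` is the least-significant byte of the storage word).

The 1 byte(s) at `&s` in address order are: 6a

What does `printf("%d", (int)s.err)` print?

[0]=0x6a (little-endian) → word 0x6a
rsvd [0+:1] = (word>>0) & 0x1 = 0
lvl [1+:1] = (word>>1) & 0x1 = 1
ver [2+:1] = (word>>2) & 0x1 = 0
err [3+:5] = (word>>3) & 0x1f = 13  ←
err signed 5b, MSB=0: value = 13

13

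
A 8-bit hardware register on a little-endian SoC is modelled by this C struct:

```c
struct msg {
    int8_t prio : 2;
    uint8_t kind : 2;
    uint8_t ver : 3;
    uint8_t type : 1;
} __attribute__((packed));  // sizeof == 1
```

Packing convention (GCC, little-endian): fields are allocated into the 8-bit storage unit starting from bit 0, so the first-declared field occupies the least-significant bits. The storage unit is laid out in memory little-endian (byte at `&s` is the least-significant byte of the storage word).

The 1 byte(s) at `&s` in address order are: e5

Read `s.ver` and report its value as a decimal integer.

[0]=0xe5 (little-endian) → word 0xe5
prio:2 @ bit 0 → (0xe5>>0)&0x3 = 0x1
kind:2 @ bit 2 → (0xe5>>2)&0x3 = 0x1
ver:3 @ bit 4 → (0xe5>>4)&0x7 = 0x6  ←
type:1 @ bit 7 → (0xe5>>7)&0x1 = 0x1

6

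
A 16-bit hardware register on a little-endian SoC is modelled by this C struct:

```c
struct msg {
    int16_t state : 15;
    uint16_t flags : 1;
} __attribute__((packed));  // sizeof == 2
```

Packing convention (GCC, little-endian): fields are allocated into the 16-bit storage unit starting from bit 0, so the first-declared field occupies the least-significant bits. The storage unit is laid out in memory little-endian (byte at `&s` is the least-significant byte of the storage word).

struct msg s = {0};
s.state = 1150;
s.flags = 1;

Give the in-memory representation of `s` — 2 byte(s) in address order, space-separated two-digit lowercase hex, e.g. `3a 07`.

7e 84

[0+:15] state=1150 & 0x7fff = 0x47e; word=0x047e
[15+:1] flags=1 & 0x1 = 0x1; word=0x847e
word = 0x847e → little-endian bytes:
  [0]=0x7e  [1]=0x84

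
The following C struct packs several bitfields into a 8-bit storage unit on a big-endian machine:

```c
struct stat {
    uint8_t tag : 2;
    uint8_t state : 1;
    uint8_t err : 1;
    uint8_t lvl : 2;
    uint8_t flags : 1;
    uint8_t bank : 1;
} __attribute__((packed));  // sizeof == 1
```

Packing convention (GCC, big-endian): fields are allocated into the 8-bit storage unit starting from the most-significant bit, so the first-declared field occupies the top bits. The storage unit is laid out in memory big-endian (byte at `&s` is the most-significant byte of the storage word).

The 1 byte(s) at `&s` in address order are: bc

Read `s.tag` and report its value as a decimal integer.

2

[0]=0xbc (big-endian) → word 0xbc
tag:2 @ bit 6 → (0xbc>>6)&0x3 = 0x2  ←
state:1 @ bit 5 → (0xbc>>5)&0x1 = 0x1
err:1 @ bit 4 → (0xbc>>4)&0x1 = 0x1
lvl:2 @ bit 2 → (0xbc>>2)&0x3 = 0x3
flags:1 @ bit 1 → (0xbc>>1)&0x1 = 0x0
bank:1 @ bit 0 → (0xbc>>0)&0x1 = 0x0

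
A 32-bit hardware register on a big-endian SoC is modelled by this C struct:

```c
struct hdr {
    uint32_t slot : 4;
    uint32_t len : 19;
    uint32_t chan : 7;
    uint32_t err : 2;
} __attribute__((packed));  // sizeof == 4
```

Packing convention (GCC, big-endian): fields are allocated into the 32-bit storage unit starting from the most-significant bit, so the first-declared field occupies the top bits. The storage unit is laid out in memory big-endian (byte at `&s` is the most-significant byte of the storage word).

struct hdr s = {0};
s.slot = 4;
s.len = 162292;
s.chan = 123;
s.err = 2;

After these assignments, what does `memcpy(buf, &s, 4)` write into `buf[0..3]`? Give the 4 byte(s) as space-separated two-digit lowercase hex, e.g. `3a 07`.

44 f3 e9 ee

slot:4 = 4 → 0x4 << 28 → word 0x40000000
len:19 = 162292 → 0x279f4 << 9 → word 0x44f3e800
chan:7 = 123 → 0x7b << 2 → word 0x44f3e9ec
err:2 = 2 → 0x2 << 0 → word 0x44f3e9ee
word = 0x44f3e9ee → big-endian bytes:
  [0]=0x44  [1]=0xf3  [2]=0xe9  [3]=0xee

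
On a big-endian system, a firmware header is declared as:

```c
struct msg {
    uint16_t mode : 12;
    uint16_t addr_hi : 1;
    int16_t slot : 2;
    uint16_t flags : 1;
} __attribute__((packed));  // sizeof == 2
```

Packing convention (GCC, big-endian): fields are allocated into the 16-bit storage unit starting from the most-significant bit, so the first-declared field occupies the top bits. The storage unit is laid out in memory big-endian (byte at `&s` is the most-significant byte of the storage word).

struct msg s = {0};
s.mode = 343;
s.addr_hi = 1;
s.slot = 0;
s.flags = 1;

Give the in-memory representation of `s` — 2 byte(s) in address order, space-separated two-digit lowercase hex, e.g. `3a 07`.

mode (12b) val=343 bits=0x157 at bit 4: 0x1570
addr_hi (1b) val=1 bits=0x1 at bit 3: 0x1578
slot (2b) val=0 bits=0x0 at bit 1: 0x1578
flags (1b) val=1 bits=0x1 at bit 0: 0x1579
word = 0x1579 → big-endian bytes:
  [0]=0x15  [1]=0x79

15 79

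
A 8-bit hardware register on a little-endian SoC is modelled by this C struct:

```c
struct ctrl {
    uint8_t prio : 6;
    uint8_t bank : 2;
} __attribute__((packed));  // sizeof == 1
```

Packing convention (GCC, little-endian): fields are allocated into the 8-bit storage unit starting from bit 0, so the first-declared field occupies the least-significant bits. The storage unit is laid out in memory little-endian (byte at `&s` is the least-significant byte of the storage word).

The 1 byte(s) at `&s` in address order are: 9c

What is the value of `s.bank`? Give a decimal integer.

[0]=0x9c (little-endian) → word 0x9c
prio:6 @ bit 0 → (0x9c>>0)&0x3f = 0x1c
bank:2 @ bit 6 → (0x9c>>6)&0x3 = 0x2  ←

2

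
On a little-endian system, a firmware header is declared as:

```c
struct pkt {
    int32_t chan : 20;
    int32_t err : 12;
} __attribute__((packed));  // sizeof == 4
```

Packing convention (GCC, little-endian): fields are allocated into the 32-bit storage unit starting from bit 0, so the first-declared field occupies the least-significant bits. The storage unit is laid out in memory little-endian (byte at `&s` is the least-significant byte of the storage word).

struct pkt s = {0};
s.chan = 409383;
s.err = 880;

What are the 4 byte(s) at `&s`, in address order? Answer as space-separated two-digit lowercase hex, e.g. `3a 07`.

chan:20 = 409383 → 0x63f27 << 0 → word 0x00063f27
err:12 = 880 → 0x370 << 20 → word 0x37063f27
word = 0x37063f27 → little-endian bytes:
  [0]=0x27  [1]=0x3f  [2]=0x06  [3]=0x37

27 3f 06 37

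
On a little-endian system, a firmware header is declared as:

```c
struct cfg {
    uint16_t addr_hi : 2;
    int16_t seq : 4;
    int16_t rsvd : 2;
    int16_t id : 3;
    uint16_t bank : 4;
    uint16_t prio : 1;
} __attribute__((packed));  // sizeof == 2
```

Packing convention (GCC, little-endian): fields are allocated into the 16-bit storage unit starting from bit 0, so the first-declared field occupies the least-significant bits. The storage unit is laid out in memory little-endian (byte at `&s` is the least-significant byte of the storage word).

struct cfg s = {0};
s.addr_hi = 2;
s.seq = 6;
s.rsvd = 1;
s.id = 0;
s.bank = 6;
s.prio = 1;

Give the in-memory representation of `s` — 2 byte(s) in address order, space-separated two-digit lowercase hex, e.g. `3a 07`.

5a b0

[0+:2] addr_hi=2 & 0x3 = 0x2; word=0x0002
[2+:4] seq=6 & 0xf = 0x6; word=0x001a
[6+:2] rsvd=1 & 0x3 = 0x1; word=0x005a
[8+:3] id=0 & 0x7 = 0x0; word=0x005a
[11+:4] bank=6 & 0xf = 0x6; word=0x305a
[15+:1] prio=1 & 0x1 = 0x1; word=0xb05a
word = 0xb05a → little-endian bytes:
  [0]=0x5a  [1]=0xb0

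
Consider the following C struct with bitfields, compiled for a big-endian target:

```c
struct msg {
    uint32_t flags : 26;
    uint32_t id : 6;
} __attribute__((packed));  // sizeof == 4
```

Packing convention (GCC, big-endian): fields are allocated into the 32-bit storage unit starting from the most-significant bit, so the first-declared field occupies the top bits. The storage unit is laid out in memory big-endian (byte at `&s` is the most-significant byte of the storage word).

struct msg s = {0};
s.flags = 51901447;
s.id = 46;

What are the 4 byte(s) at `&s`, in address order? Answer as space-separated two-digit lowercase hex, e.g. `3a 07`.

c5 fd 01 ee

flags:26 = 51901447 → 0x317f407 << 6 → word 0xc5fd01c0
id:6 = 46 → 0x2e << 0 → word 0xc5fd01ee
word = 0xc5fd01ee → big-endian bytes:
  [0]=0xc5  [1]=0xfd  [2]=0x01  [3]=0xee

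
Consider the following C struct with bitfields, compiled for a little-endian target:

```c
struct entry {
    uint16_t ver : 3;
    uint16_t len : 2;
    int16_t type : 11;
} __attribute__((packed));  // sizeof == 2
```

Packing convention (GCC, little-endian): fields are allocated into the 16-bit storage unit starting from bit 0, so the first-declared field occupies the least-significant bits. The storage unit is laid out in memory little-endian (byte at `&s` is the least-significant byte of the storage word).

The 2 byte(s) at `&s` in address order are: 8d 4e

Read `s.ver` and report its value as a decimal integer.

[0]=0x8d [1]=0x4e (little-endian) → word 0x4e8d
ver [0+:3] = (word>>0) & 0x7 = 5  ←
len [3+:2] = (word>>3) & 0x3 = 1
type [5+:11] = (word>>5) & 0x7ff = 628

5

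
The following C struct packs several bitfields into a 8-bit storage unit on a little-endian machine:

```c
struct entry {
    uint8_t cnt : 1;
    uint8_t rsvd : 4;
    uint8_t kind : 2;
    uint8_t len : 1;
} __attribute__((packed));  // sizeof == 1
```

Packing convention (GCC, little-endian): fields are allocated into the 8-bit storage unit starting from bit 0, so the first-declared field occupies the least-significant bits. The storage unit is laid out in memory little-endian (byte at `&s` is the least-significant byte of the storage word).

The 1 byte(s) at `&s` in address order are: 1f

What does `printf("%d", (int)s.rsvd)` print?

15

[0]=0x1f (little-endian) → word 0x1f
cnt [0+:1] = (word>>0) & 0x1 = 1
rsvd [1+:4] = (word>>1) & 0xf = 15  ←
kind [5+:2] = (word>>5) & 0x3 = 0
len [7+:1] = (word>>7) & 0x1 = 0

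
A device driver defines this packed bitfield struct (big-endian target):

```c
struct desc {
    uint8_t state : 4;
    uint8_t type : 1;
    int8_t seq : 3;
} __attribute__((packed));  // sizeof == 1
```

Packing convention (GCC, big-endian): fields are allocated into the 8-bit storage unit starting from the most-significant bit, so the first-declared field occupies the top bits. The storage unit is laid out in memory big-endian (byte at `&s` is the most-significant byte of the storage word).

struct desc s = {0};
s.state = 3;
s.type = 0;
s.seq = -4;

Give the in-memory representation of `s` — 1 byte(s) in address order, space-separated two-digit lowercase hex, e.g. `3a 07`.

state:4 = 3 → 0x3 << 4 → word 0x30
type:1 = 0 → 0x0 << 3 → word 0x30
seq:3 = -4 → 0x4 << 0 → word 0x34
word = 0x34 → big-endian bytes:
  [0]=0x34

34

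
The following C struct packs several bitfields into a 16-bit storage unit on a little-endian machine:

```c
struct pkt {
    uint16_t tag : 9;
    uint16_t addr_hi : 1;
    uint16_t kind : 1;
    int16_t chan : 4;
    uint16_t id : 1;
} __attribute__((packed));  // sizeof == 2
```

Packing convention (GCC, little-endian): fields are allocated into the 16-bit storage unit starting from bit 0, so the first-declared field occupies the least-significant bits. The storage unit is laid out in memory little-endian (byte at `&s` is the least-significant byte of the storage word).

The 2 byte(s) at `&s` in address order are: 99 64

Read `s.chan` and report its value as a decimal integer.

-4

[0]=0x99 [1]=0x64 (little-endian) → word 0x6499
tag [0+:9] = (word>>0) & 0x1ff = 153
addr_hi [9+:1] = (word>>9) & 0x1 = 0
kind [10+:1] = (word>>10) & 0x1 = 1
chan [11+:4] = (word>>11) & 0xf = 12  ←
id [15+:1] = (word>>15) & 0x1 = 0
chan signed 4b, MSB=1: 12 - 16 = -4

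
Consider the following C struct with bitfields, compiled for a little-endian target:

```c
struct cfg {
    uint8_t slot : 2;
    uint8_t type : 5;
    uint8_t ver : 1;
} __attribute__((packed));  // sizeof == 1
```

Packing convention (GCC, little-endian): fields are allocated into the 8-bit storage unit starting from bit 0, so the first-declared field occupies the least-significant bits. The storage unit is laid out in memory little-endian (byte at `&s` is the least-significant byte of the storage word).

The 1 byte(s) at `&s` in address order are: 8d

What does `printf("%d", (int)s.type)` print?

[0]=0x8d (little-endian) → word 0x8d
slot:2 @ bit 0 → (0x8d>>0)&0x3 = 0x1
type:5 @ bit 2 → (0x8d>>2)&0x1f = 0x3  ←
ver:1 @ bit 7 → (0x8d>>7)&0x1 = 0x1

3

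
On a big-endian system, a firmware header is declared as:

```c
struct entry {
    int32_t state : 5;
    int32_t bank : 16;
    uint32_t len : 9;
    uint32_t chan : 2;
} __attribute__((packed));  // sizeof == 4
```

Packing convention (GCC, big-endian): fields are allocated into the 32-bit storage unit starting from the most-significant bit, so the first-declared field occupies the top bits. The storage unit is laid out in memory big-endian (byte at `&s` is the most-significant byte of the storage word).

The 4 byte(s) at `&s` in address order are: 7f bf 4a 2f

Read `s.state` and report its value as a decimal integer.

[0]=0x7f [1]=0xbf [2]=0x4a [3]=0x2f (big-endian) → word 0x7fbf4a2f
state:5 @ bit 27 → (0x7fbf4a2f>>27)&0x1f = 0xf  ←
bank:16 @ bit 11 → (0x7fbf4a2f>>11)&0xffff = 0xf7e9
len:9 @ bit 2 → (0x7fbf4a2f>>2)&0x1ff = 0x8b
chan:2 @ bit 0 → (0x7fbf4a2f>>0)&0x3 = 0x3
state signed 5b, MSB=0: value = 15

15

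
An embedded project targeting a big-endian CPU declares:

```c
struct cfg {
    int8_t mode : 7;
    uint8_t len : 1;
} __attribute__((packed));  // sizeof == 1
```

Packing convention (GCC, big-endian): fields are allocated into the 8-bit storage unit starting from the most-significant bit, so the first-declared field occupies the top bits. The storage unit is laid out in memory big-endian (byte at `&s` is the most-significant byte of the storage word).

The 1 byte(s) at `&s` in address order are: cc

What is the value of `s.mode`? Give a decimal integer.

[0]=0xcc (big-endian) → word 0xcc
mode:7 @ bit 1 → (0xcc>>1)&0x7f = 0x66  ←
len:1 @ bit 0 → (0xcc>>0)&0x1 = 0x0
mode signed 7b, MSB=1: 102 - 128 = -26

-26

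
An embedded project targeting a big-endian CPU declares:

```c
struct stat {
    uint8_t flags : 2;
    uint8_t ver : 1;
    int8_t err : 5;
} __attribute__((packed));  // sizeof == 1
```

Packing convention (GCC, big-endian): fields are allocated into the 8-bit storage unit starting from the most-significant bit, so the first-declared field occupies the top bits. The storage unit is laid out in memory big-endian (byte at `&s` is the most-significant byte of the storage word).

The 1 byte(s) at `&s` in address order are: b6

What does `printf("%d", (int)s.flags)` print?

[0]=0xb6 (big-endian) → word 0xb6
flags [6+:2] = (word>>6) & 0x3 = 2  ←
ver [5+:1] = (word>>5) & 0x1 = 1
err [0+:5] = (word>>0) & 0x1f = 22

2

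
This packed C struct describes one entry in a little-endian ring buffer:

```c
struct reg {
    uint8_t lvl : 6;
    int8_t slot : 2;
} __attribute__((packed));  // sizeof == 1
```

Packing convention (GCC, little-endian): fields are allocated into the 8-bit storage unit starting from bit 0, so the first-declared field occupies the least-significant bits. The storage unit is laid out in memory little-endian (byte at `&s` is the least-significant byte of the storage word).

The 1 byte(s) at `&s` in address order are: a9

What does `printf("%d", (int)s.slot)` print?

-2

[0]=0xa9 (little-endian) → word 0xa9
lvl [0+:6] = (word>>0) & 0x3f = 41
slot [6+:2] = (word>>6) & 0x3 = 2  ←
slot signed 2b, MSB=1: 2 - 4 = -2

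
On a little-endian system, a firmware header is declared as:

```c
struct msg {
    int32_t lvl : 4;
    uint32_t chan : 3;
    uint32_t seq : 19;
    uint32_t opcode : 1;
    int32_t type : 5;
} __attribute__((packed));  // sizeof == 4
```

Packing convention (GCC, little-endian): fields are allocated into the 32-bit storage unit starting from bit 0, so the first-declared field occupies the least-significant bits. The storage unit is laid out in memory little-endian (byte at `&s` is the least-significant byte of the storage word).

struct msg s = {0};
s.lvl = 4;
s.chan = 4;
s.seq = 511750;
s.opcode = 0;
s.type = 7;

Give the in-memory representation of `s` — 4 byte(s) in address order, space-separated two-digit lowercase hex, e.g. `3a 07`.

[0+:4] lvl=4 & 0xf = 0x4; word=0x00000004
[4+:3] chan=4 & 0x7 = 0x4; word=0x00000044
[7+:19] seq=511750 & 0x7ffff = 0x7cf06; word=0x03e78344
[26+:1] opcode=0 & 0x1 = 0x0; word=0x03e78344
[27+:5] type=7 & 0x1f = 0x7; word=0x3be78344
word = 0x3be78344 → little-endian bytes:
  [0]=0x44  [1]=0x83  [2]=0xe7  [3]=0x3b

44 83 e7 3b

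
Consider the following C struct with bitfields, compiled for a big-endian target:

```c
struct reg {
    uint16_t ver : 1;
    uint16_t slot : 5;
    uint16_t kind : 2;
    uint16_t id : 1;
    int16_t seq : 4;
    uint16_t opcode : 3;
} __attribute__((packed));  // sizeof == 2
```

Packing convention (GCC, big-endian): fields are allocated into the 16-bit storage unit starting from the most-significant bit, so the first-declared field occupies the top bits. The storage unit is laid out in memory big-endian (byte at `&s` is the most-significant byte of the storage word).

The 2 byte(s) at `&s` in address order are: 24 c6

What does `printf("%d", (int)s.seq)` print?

-8

[0]=0x24 [1]=0xc6 (big-endian) → word 0x24c6
ver:1 @ bit 15 → (0x24c6>>15)&0x1 = 0x0
slot:5 @ bit 10 → (0x24c6>>10)&0x1f = 0x9
kind:2 @ bit 8 → (0x24c6>>8)&0x3 = 0x0
id:1 @ bit 7 → (0x24c6>>7)&0x1 = 0x1
seq:4 @ bit 3 → (0x24c6>>3)&0xf = 0x8  ←
opcode:3 @ bit 0 → (0x24c6>>0)&0x7 = 0x6
seq signed 4b, MSB=1: 8 - 16 = -8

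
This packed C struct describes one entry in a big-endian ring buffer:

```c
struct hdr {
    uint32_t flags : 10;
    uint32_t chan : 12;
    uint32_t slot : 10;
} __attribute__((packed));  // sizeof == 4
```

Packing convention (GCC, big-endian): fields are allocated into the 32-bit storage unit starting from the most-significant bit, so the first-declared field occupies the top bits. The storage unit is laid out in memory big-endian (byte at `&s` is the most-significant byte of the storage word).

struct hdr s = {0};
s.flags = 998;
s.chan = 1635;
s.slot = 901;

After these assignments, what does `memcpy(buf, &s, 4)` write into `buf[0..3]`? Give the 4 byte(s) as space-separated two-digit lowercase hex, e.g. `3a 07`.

flags:10 = 998 → 0x3e6 << 22 → word 0xf9800000
chan:12 = 1635 → 0x663 << 10 → word 0xf9998c00
slot:10 = 901 → 0x385 << 0 → word 0xf9998f85
word = 0xf9998f85 → big-endian bytes:
  [0]=0xf9  [1]=0x99  [2]=0x8f  [3]=0x85

f9 99 8f 85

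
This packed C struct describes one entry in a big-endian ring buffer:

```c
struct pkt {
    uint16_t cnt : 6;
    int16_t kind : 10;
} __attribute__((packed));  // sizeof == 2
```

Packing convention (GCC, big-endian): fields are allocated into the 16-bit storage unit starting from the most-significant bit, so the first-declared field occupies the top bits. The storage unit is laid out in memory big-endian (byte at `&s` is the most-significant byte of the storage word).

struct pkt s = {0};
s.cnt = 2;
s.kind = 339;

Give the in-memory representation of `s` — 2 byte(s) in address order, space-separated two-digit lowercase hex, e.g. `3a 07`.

09 53

cnt:6 = 2 → 0x2 << 10 → word 0x0800
kind:10 = 339 → 0x153 << 0 → word 0x0953
word = 0x0953 → big-endian bytes:
  [0]=0x09  [1]=0x53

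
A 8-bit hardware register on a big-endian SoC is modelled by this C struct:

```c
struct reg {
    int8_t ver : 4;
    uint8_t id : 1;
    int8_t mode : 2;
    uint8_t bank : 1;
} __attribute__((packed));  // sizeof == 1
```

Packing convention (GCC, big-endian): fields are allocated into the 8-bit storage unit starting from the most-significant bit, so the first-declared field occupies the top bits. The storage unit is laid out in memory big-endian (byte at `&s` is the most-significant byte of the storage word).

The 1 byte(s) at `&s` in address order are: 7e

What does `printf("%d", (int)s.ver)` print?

7

[0]=0x7e (big-endian) → word 0x7e
ver [4+:4] = (word>>4) & 0xf = 7  ←
id [3+:1] = (word>>3) & 0x1 = 1
mode [1+:2] = (word>>1) & 0x3 = 3
bank [0+:1] = (word>>0) & 0x1 = 0
ver signed 4b, MSB=0: value = 7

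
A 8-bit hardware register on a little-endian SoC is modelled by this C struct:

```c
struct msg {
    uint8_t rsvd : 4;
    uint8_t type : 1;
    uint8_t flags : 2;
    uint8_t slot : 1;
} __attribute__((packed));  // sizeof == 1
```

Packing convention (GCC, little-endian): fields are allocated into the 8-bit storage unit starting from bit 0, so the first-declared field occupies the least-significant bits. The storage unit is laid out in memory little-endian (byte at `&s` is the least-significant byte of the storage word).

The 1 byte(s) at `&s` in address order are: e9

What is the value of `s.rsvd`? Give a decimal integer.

9

[0]=0xe9 (little-endian) → word 0xe9
rsvd:4 @ bit 0 → (0xe9>>0)&0xf = 0x9  ←
type:1 @ bit 4 → (0xe9>>4)&0x1 = 0x0
flags:2 @ bit 5 → (0xe9>>5)&0x3 = 0x3
slot:1 @ bit 7 → (0xe9>>7)&0x1 = 0x1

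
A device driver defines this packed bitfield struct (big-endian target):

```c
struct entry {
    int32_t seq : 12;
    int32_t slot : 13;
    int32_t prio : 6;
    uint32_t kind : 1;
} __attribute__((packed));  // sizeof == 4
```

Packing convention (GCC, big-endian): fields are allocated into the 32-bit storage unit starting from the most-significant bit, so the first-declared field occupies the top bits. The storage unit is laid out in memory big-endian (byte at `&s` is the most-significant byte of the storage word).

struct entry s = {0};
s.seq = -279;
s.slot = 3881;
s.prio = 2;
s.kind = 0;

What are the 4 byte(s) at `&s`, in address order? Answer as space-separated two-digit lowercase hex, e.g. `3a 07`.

seq (12b) val=-279 bits=0xee9 at bit 20: 0xee900000
slot (13b) val=3881 bits=0xf29 at bit 7: 0xee979480
prio (6b) val=2 bits=0x2 at bit 1: 0xee979484
kind (1b) val=0 bits=0x0 at bit 0: 0xee979484
word = 0xee979484 → big-endian bytes:
  [0]=0xee  [1]=0x97  [2]=0x94  [3]=0x84

ee 97 94 84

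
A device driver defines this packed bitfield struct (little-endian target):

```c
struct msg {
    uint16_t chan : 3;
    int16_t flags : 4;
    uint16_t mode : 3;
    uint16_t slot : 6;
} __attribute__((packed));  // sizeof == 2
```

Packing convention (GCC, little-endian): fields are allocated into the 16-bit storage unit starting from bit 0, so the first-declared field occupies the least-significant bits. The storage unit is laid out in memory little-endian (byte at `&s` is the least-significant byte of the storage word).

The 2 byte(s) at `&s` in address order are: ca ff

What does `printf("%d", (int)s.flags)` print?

[0]=0xca [1]=0xff (little-endian) → word 0xffca
chan:3 @ bit 0 → (0xffca>>0)&0x7 = 0x2
flags:4 @ bit 3 → (0xffca>>3)&0xf = 0x9  ←
mode:3 @ bit 7 → (0xffca>>7)&0x7 = 0x7
slot:6 @ bit 10 → (0xffca>>10)&0x3f = 0x3f
flags signed 4b, MSB=1: 9 - 16 = -7

-7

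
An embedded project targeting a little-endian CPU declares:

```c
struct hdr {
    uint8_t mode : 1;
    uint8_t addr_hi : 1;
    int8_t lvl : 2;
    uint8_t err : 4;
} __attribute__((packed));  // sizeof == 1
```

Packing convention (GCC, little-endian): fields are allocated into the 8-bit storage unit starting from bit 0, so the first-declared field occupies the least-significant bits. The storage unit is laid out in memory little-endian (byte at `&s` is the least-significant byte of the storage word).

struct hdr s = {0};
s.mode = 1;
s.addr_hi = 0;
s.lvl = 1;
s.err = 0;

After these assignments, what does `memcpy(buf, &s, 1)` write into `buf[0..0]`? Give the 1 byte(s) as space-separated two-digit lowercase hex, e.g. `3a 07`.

05

[0+:1] mode=1 & 0x1 = 0x1; word=0x01
[1+:1] addr_hi=0 & 0x1 = 0x0; word=0x01
[2+:2] lvl=1 & 0x3 = 0x1; word=0x05
[4+:4] err=0 & 0xf = 0x0; word=0x05
word = 0x05 → little-endian bytes:
  [0]=0x05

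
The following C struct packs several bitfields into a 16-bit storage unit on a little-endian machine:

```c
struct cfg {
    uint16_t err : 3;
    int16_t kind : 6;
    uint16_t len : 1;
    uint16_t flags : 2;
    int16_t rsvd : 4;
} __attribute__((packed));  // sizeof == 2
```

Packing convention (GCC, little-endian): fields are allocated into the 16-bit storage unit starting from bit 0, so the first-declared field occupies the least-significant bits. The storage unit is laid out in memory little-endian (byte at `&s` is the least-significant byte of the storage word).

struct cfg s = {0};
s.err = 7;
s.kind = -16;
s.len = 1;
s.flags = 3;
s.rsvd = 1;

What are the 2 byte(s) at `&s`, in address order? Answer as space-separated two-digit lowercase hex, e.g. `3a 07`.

err:3 = 7 → 0x7 << 0 → word 0x0007
kind:6 = -16 → 0x30 << 3 → word 0x0187
len:1 = 1 → 0x1 << 9 → word 0x0387
flags:2 = 3 → 0x3 << 10 → word 0x0f87
rsvd:4 = 1 → 0x1 << 12 → word 0x1f87
word = 0x1f87 → little-endian bytes:
  [0]=0x87  [1]=0x1f

87 1f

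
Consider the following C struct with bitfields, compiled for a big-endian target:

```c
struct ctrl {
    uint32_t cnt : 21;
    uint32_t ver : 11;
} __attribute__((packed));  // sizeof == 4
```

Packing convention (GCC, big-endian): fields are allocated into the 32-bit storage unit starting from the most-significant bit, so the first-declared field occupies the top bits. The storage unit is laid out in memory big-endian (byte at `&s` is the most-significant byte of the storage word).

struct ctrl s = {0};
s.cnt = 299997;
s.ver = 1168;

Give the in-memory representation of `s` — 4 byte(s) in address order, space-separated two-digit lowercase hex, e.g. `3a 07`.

24 9e ec 90

cnt (21b) val=299997 bits=0x493dd at bit 11: 0x249ee800
ver (11b) val=1168 bits=0x490 at bit 0: 0x249eec90
word = 0x249eec90 → big-endian bytes:
  [0]=0x24  [1]=0x9e  [2]=0xec  [3]=0x90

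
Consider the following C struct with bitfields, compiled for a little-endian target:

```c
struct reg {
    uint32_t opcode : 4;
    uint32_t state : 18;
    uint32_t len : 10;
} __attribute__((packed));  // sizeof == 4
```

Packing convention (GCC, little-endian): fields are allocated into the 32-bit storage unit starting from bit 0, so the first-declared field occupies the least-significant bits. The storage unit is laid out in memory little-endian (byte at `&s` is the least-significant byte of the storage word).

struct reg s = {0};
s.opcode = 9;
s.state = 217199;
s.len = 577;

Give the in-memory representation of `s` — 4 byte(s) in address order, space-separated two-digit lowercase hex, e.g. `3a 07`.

opcode (4b) val=9 bits=0x9 at bit 0: 0x00000009
state (18b) val=217199 bits=0x3506f at bit 4: 0x003506f9
len (10b) val=577 bits=0x241 at bit 22: 0x907506f9
word = 0x907506f9 → little-endian bytes:
  [0]=0xf9  [1]=0x06  [2]=0x75  [3]=0x90

f9 06 75 90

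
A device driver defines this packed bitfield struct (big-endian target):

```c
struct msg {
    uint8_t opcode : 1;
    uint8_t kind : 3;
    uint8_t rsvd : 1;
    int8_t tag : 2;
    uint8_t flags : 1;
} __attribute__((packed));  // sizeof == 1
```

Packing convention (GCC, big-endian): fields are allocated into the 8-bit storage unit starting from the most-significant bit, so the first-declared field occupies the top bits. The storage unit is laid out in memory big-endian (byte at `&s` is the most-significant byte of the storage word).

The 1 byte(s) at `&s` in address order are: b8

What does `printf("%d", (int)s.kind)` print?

[0]=0xb8 (big-endian) → word 0xb8
opcode [7+:1] = (word>>7) & 0x1 = 1
kind [4+:3] = (word>>4) & 0x7 = 3  ←
rsvd [3+:1] = (word>>3) & 0x1 = 1
tag [1+:2] = (word>>1) & 0x3 = 0
flags [0+:1] = (word>>0) & 0x1 = 0

3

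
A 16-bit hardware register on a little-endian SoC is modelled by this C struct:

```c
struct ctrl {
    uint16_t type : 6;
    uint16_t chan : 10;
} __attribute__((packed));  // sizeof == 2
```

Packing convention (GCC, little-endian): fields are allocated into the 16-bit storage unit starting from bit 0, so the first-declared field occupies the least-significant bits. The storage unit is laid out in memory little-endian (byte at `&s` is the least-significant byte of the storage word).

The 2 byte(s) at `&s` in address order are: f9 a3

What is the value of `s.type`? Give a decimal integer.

57

[0]=0xf9 [1]=0xa3 (little-endian) → word 0xa3f9
type [0+:6] = (word>>0) & 0x3f = 57  ←
chan [6+:10] = (word>>6) & 0x3ff = 655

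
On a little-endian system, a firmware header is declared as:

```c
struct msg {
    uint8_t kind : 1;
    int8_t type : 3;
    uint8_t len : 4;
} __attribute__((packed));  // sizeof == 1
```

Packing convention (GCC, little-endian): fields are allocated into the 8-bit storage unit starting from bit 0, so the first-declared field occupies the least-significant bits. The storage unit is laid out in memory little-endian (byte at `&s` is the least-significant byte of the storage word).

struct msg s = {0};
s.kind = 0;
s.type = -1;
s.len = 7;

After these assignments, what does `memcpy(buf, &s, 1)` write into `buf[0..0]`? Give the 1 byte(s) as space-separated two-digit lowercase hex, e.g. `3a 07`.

7e

kind (1b) val=0 bits=0x0 at bit 0: 0x00
type (3b) val=-1 bits=0x7 at bit 1: 0x0e
len (4b) val=7 bits=0x7 at bit 4: 0x7e
word = 0x7e → little-endian bytes:
  [0]=0x7e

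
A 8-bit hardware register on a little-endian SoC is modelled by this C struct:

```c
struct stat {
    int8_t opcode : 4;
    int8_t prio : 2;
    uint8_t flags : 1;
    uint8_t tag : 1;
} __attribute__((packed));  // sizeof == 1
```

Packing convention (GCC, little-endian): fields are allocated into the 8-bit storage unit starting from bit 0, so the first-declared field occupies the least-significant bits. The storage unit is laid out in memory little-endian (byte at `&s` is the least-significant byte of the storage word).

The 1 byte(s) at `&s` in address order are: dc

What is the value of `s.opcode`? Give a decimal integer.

[0]=0xdc (little-endian) → word 0xdc
opcode:4 @ bit 0 → (0xdc>>0)&0xf = 0xc  ←
prio:2 @ bit 4 → (0xdc>>4)&0x3 = 0x1
flags:1 @ bit 6 → (0xdc>>6)&0x1 = 0x1
tag:1 @ bit 7 → (0xdc>>7)&0x1 = 0x1
opcode signed 4b, MSB=1: 12 - 16 = -4

-4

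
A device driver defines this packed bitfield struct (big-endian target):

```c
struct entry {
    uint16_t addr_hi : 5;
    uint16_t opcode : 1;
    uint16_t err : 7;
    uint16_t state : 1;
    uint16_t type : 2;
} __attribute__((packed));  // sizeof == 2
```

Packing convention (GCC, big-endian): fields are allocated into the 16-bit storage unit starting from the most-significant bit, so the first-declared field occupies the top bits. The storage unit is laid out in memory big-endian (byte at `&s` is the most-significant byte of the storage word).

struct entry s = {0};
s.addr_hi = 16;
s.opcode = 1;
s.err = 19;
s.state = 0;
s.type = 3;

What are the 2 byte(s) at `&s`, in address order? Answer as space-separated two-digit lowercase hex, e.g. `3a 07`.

addr_hi:5 = 16 → 0x10 << 11 → word 0x8000
opcode:1 = 1 → 0x1 << 10 → word 0x8400
err:7 = 19 → 0x13 << 3 → word 0x8498
state:1 = 0 → 0x0 << 2 → word 0x8498
type:2 = 3 → 0x3 << 0 → word 0x849b
word = 0x849b → big-endian bytes:
  [0]=0x84  [1]=0x9b

84 9b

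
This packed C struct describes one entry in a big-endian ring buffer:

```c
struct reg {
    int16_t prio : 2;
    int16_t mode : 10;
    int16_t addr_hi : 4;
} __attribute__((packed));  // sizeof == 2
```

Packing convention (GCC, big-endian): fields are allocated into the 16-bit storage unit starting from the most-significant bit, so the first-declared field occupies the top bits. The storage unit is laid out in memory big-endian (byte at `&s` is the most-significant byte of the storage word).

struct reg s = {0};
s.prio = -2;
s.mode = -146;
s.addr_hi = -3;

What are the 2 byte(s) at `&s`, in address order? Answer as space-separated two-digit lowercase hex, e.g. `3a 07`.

[14+:2] prio=-2 & 0x3 = 0x2; word=0x8000
[4+:10] mode=-146 & 0x3ff = 0x36e; word=0xb6e0
[0+:4] addr_hi=-3 & 0xf = 0xd; word=0xb6ed
word = 0xb6ed → big-endian bytes:
  [0]=0xb6  [1]=0xed

b6 ed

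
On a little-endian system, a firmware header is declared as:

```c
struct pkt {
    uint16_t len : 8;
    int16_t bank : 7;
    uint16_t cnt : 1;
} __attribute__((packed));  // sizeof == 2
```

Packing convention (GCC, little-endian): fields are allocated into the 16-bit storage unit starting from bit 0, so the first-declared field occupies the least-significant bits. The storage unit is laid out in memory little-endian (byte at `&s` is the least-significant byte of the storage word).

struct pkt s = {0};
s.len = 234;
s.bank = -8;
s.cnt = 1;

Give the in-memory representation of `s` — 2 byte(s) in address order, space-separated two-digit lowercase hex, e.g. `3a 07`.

[0+:8] len=234 & 0xff = 0xea; word=0x00ea
[8+:7] bank=-8 & 0x7f = 0x78; word=0x78ea
[15+:1] cnt=1 & 0x1 = 0x1; word=0xf8ea
word = 0xf8ea → little-endian bytes:
  [0]=0xea  [1]=0xf8

ea f8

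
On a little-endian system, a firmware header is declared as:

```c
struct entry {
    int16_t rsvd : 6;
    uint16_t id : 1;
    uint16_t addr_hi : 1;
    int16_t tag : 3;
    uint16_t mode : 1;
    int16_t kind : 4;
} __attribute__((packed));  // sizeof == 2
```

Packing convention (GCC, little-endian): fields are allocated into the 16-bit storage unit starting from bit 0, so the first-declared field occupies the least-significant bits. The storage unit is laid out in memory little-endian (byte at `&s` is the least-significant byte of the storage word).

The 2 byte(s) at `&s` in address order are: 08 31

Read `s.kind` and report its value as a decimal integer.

[0]=0x08 [1]=0x31 (little-endian) → word 0x3108
rsvd [0+:6] = (word>>0) & 0x3f = 8
id [6+:1] = (word>>6) & 0x1 = 0
addr_hi [7+:1] = (word>>7) & 0x1 = 0
tag [8+:3] = (word>>8) & 0x7 = 1
mode [11+:1] = (word>>11) & 0x1 = 0
kind [12+:4] = (word>>12) & 0xf = 3  ←
kind signed 4b, MSB=0: value = 3

3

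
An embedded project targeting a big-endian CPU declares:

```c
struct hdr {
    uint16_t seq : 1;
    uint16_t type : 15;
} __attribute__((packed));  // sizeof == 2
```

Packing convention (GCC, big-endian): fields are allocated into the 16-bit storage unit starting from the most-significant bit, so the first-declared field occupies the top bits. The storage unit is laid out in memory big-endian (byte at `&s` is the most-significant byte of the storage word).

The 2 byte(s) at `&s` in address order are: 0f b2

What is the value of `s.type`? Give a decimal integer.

4018

[0]=0x0f [1]=0xb2 (big-endian) → word 0x0fb2
seq [15+:1] = (word>>15) & 0x1 = 0
type [0+:15] = (word>>0) & 0x7fff = 4018  ←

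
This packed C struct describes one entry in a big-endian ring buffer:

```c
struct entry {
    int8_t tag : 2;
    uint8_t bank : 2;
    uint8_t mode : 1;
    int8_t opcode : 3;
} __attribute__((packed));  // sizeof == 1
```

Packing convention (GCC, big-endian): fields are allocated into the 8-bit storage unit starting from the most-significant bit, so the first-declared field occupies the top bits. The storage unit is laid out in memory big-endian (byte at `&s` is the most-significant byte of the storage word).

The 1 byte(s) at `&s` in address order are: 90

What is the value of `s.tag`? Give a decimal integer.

[0]=0x90 (big-endian) → word 0x90
tag [6+:2] = (word>>6) & 0x3 = 2  ←
bank [4+:2] = (word>>4) & 0x3 = 1
mode [3+:1] = (word>>3) & 0x1 = 0
opcode [0+:3] = (word>>0) & 0x7 = 0
tag signed 2b, MSB=1: 2 - 4 = -2

-2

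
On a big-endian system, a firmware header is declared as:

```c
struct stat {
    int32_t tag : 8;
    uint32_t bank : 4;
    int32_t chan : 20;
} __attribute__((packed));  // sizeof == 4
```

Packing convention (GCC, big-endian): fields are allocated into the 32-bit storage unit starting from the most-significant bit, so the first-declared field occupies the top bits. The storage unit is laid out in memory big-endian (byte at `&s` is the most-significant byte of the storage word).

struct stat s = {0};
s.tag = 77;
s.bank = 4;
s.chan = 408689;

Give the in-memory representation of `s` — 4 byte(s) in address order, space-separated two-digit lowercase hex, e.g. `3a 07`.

tag (8b) val=77 bits=0x4d at bit 24: 0x4d000000
bank (4b) val=4 bits=0x4 at bit 20: 0x4d400000
chan (20b) val=408689 bits=0x63c71 at bit 0: 0x4d463c71
word = 0x4d463c71 → big-endian bytes:
  [0]=0x4d  [1]=0x46  [2]=0x3c  [3]=0x71

4d 46 3c 71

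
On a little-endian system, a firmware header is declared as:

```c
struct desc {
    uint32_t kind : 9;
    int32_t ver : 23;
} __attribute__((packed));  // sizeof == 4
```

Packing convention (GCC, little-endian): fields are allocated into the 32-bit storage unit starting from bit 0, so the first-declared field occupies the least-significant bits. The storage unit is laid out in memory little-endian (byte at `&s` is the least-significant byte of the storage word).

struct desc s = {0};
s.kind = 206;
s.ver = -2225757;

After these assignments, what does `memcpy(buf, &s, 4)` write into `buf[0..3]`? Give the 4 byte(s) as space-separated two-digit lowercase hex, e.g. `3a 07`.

ce 46 13 bc

kind:9 = 206 → 0xce << 0 → word 0x000000ce
ver:23 = -2225757 → 0x5e09a3 << 9 → word 0xbc1346ce
word = 0xbc1346ce → little-endian bytes:
  [0]=0xce  [1]=0x46  [2]=0x13  [3]=0xbc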